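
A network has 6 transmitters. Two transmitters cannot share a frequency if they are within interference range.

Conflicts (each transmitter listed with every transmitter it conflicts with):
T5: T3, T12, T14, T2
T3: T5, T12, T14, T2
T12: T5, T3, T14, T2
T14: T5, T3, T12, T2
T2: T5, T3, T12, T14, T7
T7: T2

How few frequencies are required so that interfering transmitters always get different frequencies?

5

T5, T3, T12, T14, T2 pairwise conflict, so at least 5 frequencies are needed.
5 frequencies suffice: T5=4, T3=5, T12=2, T14=3, T2=1, T7=2. Every pair that conflicts lands in different frequencies.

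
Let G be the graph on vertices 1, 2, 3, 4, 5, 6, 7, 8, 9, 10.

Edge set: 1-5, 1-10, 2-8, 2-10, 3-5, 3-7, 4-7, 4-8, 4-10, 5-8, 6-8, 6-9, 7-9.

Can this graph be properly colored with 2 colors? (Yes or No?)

The cycle 4-7-9-6-8-4 has odd length 5, so it cannot be 2-colored; at least 3 colors are needed.
So 2 colors are not enough.

No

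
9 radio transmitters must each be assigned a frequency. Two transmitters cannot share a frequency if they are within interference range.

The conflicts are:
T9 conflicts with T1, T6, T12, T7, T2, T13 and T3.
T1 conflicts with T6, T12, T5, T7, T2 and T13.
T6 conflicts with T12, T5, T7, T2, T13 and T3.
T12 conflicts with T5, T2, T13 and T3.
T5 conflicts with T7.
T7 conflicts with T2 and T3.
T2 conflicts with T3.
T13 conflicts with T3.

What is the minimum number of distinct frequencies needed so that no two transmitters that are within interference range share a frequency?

T9, T6, T12, T13, T3 pairwise conflict, so at least 5 frequencies are needed.
A valid assignment using 5 frequencies: T9=2, T1=4, T6=1, T12=3, T5=2, T7=3, T2=5, T13=5, T3=4. Every pair that conflicts lands in different frequencies.

5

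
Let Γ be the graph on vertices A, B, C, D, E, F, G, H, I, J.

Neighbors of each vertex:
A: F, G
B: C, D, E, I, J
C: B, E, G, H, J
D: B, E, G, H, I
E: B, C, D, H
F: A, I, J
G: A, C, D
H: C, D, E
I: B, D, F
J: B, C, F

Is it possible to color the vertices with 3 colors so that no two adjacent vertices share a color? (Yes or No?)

Yes

The chromatic number is 3. C, E, H are mutually adjacent, so at least 3 colors are needed.
3 colors suffice: color red → {C, D, F}; color blue → {B, G, H}; color green → {A, E, I, J}.
That is already a proper 3-coloring.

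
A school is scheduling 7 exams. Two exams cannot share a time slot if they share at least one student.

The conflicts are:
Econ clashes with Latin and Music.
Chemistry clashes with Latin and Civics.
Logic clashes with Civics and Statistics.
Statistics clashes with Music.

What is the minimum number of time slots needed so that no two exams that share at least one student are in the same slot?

3

The cycle Logic-Statistics-Music-Econ-Latin-Chemistry-Civics-Logic has odd length 7, so it cannot be 2-colored; at least 3 time slots are needed.
3 time slots suffice: Econ=1, Chemistry=1, Logic=1, Latin=2, Civics=2, Statistics=3, Music=2. Every pair that conflicts lands in different time slots.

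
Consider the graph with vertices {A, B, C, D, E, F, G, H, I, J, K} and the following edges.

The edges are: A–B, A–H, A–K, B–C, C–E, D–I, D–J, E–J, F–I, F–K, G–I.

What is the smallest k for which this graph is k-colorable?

3

The cycle E-J-D-I-F-K-A-B-C-E has odd length 9, so it cannot be 2-colored; at least 3 colors are needed.
A valid assignment using 3 colors: A=1, B=2, C=1, D=2, E=2, F=2, G=2, H=2, I=1, J=1, K=3. Each edge has distinct colors on its endpoints.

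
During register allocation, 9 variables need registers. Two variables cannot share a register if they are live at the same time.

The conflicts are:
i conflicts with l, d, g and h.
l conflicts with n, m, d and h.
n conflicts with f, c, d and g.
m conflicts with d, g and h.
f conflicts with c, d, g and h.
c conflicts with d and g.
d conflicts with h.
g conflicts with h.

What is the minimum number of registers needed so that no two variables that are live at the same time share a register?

i, l, d, h are mutually in conflict, so at least 4 registers are needed.
4 registers suffice: register 1 → {d, g}; register 2 → {n, h}; register 3 → {l, f}; register 4 → {i, m, c}. Every pair that conflicts lands in different registers.

4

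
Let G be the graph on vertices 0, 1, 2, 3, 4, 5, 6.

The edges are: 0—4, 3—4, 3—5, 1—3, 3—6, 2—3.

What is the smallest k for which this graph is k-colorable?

2 and 3 are adjacent, so at least 2 colors are needed.
A valid assignment using 2 colors: 0=red, 1=blue, 2=blue, 3=red, 4=blue, 5=blue, 6=blue. Each edge has distinct colors on its endpoints.

2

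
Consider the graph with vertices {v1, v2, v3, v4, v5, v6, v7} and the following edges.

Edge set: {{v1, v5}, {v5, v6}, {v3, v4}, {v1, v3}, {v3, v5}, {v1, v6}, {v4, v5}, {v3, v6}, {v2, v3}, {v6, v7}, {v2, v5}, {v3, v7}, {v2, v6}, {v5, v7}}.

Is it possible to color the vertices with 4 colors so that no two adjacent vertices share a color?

The chromatic number is 4. v1, v3, v5, v6 are mutually adjacent (a clique of size 4), so at least 4 colors are needed.
A valid assignment using 4 colors: v1=4, v2=4, v3=1, v4=3, v5=2, v6=3, v7=4.
That is already a proper 4-coloring.

Yes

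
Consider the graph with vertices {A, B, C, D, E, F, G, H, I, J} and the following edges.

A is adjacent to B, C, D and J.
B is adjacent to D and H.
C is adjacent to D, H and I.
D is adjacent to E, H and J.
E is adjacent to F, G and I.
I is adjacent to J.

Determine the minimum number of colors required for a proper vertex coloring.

3

A, B, D are mutually adjacent, so at least 3 colors are needed.
One proper 3-coloring: A=blue, B=green, C=green, D=red, E=blue, F=red, G=red, H=blue, I=red, J=green. Every edge joins two different colors.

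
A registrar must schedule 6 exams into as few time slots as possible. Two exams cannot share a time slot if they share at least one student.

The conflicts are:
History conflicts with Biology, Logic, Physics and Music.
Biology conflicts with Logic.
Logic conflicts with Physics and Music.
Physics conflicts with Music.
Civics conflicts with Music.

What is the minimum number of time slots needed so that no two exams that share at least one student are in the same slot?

History, Logic, Physics, Music all conflict with each other, so at least 4 time slots are needed.
4 time slots suffice: History=3, Biology=1, Logic=2, Physics=4, Civics=2, Music=1. No two conflicting exams share a time slot.

4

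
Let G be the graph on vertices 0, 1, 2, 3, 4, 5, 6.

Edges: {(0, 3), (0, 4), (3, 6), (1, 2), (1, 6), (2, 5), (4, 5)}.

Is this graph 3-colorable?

The chromatic number is 3. The cycle 2-5-4-0-3-6-1-2 has odd length 7, so it cannot be 2-colored; at least 3 colors are needed.
3 colors suffice: 0=red, 1=red, 2=blue, 3=green, 4=blue, 5=red, 6=blue.
That is already a proper 3-coloring.

Yes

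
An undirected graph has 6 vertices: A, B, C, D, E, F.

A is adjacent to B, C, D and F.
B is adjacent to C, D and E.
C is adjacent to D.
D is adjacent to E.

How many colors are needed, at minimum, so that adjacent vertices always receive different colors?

4

A, B, C, D are mutually adjacent (a clique of size 4), so at least 4 colors are needed.
4 colors suffice: color red → {A, E}; color blue → {B, F}; color green → {D}; color yellow → {C}. No two adjacent vertices share a color.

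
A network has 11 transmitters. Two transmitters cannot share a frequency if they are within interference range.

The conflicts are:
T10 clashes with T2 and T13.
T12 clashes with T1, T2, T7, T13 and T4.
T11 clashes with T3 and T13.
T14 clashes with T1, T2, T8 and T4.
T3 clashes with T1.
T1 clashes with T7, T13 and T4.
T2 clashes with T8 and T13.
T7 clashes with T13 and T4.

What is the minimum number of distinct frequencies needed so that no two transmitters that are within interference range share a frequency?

4

T12, T1, T7, T13 are mutually in conflict, so at least 4 frequencies are needed.
4 frequencies suffice: frequency 1 → {T3, T8, T13, T4}; frequency 2 → {T11, T1, T2}; frequency 3 → {T10, T12, T14}; frequency 4 → {T7}. Every pair that conflicts lands in different frequencies.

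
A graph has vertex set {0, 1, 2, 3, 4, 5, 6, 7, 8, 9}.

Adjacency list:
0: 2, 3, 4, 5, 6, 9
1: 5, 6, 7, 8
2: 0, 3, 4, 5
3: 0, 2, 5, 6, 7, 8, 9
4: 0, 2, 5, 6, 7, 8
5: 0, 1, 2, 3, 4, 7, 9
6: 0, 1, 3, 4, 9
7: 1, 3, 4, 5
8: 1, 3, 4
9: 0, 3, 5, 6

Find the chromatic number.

4

0, 2, 4, 5 are mutually adjacent (a clique of size 4), so at least 4 colors are needed.
One proper 4-coloring: 0=green, 1=blue, 2=yellow, 3=blue, 4=blue, 5=red, 6=red, 7=green, 8=red, 9=yellow. Every edge joins two different colors.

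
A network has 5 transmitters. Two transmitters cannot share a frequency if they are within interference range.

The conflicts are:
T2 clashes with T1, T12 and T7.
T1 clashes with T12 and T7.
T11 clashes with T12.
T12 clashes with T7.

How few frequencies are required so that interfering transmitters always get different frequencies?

4

T2, T1, T12, T7 all conflict with each other, so at least 4 frequencies are needed.
4 frequencies suffice: frequency 1 → {T12}; frequency 2 → {T2, T11}; frequency 3 → {T7}; frequency 4 → {T1}. No two conflicting transmitters share a frequency.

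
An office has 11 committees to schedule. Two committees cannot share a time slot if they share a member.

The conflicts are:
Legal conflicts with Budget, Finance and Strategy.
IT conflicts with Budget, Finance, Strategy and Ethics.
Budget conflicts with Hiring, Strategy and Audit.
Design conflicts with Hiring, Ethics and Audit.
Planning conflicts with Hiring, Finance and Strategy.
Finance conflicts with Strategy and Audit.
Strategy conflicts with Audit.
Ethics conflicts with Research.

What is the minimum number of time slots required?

3

IT, Budget, Strategy pairwise conflict, so at least 3 time slots are needed.
3 time slots suffice: Legal=3, IT=3, Budget=2, Design=2, Planning=3, Hiring=1, Finance=2, Strategy=1, Ethics=1, Research=2, Audit=3. Every pair that conflicts lands in different time slots.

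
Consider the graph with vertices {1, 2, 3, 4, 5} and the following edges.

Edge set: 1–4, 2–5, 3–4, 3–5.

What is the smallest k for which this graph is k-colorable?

2

1 and 4 are adjacent, so at least 2 colors are needed.
One proper 2-coloring: 1=b, 2=b, 3=b, 4=a, 5=a. Each edge has distinct colors on its endpoints.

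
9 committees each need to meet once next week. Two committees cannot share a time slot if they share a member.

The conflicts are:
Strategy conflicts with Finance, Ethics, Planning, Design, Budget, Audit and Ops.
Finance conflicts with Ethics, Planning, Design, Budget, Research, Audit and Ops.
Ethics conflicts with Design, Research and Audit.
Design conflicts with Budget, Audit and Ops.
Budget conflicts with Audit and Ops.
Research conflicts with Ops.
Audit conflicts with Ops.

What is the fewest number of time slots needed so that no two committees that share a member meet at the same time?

Strategy, Finance, Design, Budget, Audit, Ops pairwise conflict, so at least 6 time slots are needed.
6 time slots suffice: Strategy=2, Finance=1, Ethics=4, Planning=3, Design=5, Budget=6, Research=2, Audit=3, Ops=4. Every pair that conflicts lands in different time slots.

6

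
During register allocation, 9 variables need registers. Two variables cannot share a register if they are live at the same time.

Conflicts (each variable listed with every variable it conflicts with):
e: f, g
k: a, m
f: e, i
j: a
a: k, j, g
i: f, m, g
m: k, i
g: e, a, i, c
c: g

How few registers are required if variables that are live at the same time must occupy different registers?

The cycle k-a-g-i-m-k has odd length 5, so it cannot be 2-colored; at least 3 registers are needed.
Using 3 registers: e=2, k=1, f=1, j=1, a=2, i=2, m=3, g=1, c=2. Each listed conflict is separated.

3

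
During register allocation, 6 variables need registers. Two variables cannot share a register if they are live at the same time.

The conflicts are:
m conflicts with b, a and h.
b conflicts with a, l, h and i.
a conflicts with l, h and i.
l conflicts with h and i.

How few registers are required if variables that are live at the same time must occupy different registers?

4

b, a, l, i all conflict with each other, so at least 4 registers are needed.
A valid assignment using 4 registers: m=3, b=1, a=2, l=3, h=4, i=4. Each listed conflict is separated.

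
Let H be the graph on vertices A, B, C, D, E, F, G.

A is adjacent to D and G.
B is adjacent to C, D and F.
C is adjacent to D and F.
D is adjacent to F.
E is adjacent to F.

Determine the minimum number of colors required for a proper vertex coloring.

4

B, C, D, F are mutually adjacent (a clique of size 4), so at least 4 colors are needed.
One proper 4-coloring: A=1, B=4, C=3, D=2, E=2, F=1, G=2. Each edge has distinct colors on its endpoints.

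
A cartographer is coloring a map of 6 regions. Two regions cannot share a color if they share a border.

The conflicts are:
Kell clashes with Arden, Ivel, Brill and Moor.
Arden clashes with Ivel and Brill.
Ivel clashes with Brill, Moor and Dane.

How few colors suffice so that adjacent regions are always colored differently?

4

Kell, Arden, Ivel, Brill pairwise conflict, so at least 4 colors are needed.
One proper 4-coloring: Kell=2, Arden=4, Ivel=1, Brill=3, Moor=3, Dane=2. Each listed conflict is separated.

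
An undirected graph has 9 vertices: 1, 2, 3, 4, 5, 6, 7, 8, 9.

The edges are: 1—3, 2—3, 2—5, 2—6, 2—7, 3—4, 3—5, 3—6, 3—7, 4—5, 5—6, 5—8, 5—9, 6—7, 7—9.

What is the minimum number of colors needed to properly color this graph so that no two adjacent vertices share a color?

4

2, 3, 6, 7 are mutually adjacent (a clique of size 4), so at least 4 colors are needed.
4 colors suffice: 1=red, 2=green, 3=blue, 4=green, 5=red, 6=yellow, 7=red, 8=blue, 9=blue. No two adjacent vertices share a color.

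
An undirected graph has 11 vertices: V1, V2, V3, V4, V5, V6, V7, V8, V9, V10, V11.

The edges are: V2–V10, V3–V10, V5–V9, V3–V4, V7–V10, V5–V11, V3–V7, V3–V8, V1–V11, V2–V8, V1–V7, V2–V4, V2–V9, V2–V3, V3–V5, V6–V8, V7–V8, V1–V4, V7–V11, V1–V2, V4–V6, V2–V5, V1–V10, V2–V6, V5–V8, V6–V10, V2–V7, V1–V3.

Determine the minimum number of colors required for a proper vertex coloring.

V1, V2, V3, V7, V10 are pairwise adjacent (a clique of size 5), so at least 5 colors are needed.
5 colors suffice: V1=3, V2=1, V3=2, V4=4, V5=3, V6=2, V7=4, V8=5, V9=2, V10=5, V11=1. Each edge has distinct colors on its endpoints.

5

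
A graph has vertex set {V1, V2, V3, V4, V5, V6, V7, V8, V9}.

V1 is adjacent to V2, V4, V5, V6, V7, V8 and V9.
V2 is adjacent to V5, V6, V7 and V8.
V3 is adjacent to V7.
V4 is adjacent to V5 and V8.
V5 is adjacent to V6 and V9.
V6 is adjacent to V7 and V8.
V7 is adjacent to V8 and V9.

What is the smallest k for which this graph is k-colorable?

5

V1, V2, V6, V7, V8 form a clique, so at least 5 colors are needed.
5 colors suffice: color R → {V1, V3}; color B → {V5, V7}; color G → {V2, V4, V9}; color Y → {V6}; color P → {V8}. No two adjacent vertices share a color.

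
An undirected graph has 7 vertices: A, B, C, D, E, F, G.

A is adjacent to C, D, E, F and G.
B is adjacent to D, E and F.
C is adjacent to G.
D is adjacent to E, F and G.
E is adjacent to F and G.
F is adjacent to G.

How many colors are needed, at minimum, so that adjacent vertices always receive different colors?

A, D, E, F, G are pairwise adjacent (a clique of size 5), so at least 5 colors are needed.
A valid assignment using 5 colors: A=4, B=2, C=1, D=3, E=5, F=1, G=2. Every edge joins two different colors.

5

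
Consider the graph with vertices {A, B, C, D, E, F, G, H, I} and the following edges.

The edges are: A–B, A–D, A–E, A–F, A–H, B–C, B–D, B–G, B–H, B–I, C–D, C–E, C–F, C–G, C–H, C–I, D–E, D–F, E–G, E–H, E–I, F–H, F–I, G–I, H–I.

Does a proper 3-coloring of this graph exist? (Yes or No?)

B, C, G, I are mutually adjacent (a clique of size 4), so at least 4 colors are needed.
So 3 colors are not enough.

No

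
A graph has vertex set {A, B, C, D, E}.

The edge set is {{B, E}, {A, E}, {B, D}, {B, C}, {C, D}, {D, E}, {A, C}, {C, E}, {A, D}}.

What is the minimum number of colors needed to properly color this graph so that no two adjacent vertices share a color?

4

A, C, D, E are mutually adjacent (a clique of size 4), so at least 4 colors are needed.
4 colors suffice: color 1 → {D}; color 2 → {C}; color 3 → {E}; color 4 → {A, B}. Each edge has distinct colors on its endpoints.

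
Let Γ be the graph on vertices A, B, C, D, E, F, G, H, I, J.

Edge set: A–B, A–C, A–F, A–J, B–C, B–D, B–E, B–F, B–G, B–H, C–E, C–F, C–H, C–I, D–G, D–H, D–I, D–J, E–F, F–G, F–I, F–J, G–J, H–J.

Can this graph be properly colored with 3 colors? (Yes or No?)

B, C, E, F are pairwise adjacent (a clique of size 4), so at least 4 colors are needed.
So 3 colors are not enough.

No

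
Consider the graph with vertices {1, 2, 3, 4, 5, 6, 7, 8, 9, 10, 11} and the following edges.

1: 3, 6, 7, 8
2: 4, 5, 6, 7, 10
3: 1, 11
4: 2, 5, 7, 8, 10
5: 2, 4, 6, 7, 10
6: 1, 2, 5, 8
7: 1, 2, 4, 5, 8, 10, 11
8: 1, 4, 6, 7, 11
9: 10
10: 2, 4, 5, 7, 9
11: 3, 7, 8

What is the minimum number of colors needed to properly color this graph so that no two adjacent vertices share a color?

2, 4, 5, 7, 10 are mutually adjacent (a clique of size 5), so at least 5 colors are needed.
5 colors suffice: color red → {3, 6, 7, 9}; color blue → {2, 8}; color green → {1, 10, 11}; color yellow → {5}; color purple → {4}. Every edge joins two different colors.

5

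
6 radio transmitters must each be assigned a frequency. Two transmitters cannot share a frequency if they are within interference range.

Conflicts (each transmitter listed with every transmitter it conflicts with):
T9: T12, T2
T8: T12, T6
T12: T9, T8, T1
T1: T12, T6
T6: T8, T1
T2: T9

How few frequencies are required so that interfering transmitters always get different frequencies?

T9 and T2 conflict, so at least 2 frequencies are needed.
2 frequencies suffice: frequency 1 → {T12, T6, T2}; frequency 2 → {T9, T8, T1}. Each listed conflict is separated.

2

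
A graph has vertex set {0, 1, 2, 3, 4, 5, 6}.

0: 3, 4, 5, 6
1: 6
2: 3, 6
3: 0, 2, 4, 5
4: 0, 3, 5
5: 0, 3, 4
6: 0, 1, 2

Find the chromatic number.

4

0, 3, 4, 5 form a clique, so at least 4 colors are needed.
4 colors suffice: 0=red, 1=red, 2=red, 3=blue, 4=green, 5=yellow, 6=blue. No two adjacent vertices share a color.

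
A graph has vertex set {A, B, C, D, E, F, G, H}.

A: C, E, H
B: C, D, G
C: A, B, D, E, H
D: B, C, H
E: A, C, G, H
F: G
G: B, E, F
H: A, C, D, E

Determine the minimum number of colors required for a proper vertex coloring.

A, C, E, H are mutually adjacent (a clique of size 4), so at least 4 colors are needed.
4 colors suffice: A=4, B=2, C=1, D=4, E=2, F=2, G=1, H=3. Every edge joins two different colors.

4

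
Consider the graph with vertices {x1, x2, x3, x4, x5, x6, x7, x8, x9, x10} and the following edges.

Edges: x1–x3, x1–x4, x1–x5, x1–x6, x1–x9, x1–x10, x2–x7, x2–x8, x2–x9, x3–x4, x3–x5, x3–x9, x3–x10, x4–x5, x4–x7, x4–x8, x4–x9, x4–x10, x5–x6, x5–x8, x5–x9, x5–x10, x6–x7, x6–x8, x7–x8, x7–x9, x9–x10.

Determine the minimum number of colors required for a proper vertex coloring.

6

x1, x3, x4, x5, x9, x10 form a clique, so at least 6 colors are needed.
6 colors suffice: color 1 → {x8, x9}; color 2 → {x5, x7}; color 3 → {x2, x4, x6}; color 4 → {x1}; color 5 → {x3}; color 6 → {x10}. Every edge joins two different colors.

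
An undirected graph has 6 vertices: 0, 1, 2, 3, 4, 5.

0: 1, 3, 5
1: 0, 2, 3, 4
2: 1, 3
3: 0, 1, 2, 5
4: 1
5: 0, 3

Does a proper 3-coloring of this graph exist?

Yes

The chromatic number is 3. 0, 1, 3 are pairwise adjacent, so at least 3 colors are needed.
3 colors suffice: color a → {3, 4}; color b → {1, 5}; color c → {0, 2}.
That is already a proper 3-coloring.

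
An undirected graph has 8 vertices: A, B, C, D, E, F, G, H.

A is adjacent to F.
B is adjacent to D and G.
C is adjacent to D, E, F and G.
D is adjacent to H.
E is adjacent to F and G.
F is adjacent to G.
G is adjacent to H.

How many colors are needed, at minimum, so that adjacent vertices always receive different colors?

4

C, E, F, G are mutually adjacent (a clique of size 4), so at least 4 colors are needed.
4 colors suffice: color 1 → {A, D, G}; color 2 → {B, C, H}; color 3 → {F}; color 4 → {E}. No two adjacent vertices share a color.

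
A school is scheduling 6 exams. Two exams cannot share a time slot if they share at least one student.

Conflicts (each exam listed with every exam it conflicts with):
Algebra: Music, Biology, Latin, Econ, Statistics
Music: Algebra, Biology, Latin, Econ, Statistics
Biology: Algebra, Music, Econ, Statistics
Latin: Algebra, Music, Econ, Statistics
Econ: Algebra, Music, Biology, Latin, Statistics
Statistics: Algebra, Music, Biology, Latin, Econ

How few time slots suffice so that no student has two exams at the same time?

Algebra, Music, Biology, Econ, Statistics all conflict with each other, so at least 5 time slots are needed.
A valid assignment using 5 time slots: Algebra=4, Music=1, Biology=5, Latin=5, Econ=3, Statistics=2. No two conflicting exams share a time slot.

5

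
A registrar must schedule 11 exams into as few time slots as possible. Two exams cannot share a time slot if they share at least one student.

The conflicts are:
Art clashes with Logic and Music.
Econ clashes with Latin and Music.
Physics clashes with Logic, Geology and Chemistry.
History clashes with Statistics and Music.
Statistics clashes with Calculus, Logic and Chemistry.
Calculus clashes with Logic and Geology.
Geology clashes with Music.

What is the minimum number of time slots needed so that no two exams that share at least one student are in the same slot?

Statistics, Calculus, Logic all conflict with each other, so at least 3 time slots are needed.
3 time slots suffice: time slot 1 → {Physics, Statistics, Latin, Music}; time slot 2 → {Econ, History, Logic, Geology, Chemistry}; time slot 3 → {Art, Calculus}. Every pair that conflicts lands in different time slots.

3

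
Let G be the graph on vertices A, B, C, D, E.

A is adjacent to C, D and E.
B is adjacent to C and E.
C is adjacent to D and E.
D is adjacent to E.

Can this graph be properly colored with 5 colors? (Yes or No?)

The chromatic number is 4. A, C, D, E are mutually adjacent (a clique of size 4), so at least 4 colors are needed.
4 colors suffice: color red → {E}; color blue → {C}; color green → {A, B}; color yellow → {D}.
Since 5 ≥ 4, a proper 5-coloring certainly exists.

Yes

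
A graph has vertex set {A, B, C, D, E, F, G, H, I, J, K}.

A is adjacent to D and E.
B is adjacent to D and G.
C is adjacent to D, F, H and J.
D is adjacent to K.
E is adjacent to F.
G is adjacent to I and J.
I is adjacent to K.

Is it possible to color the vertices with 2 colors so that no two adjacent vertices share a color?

The cycle G-B-D-K-I-G has odd length 5, so it cannot be 2-colored; at least 3 colors are needed.
So 2 colors are not enough.

No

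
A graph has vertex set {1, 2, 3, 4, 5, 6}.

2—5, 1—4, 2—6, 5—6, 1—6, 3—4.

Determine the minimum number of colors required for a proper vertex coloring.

3

2, 5, 6 are pairwise adjacent, so at least 3 colors are needed.
3 colors suffice: color red → {4, 6}; color blue → {1, 2, 3}; color green → {5}. Every edge joins two different colors.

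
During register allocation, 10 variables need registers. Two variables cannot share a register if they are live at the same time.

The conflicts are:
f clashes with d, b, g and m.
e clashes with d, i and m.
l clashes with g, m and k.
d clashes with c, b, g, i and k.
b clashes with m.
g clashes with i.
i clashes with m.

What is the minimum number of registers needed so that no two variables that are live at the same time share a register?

d, g, i all conflict with each other, so at least 3 registers are needed.
Using 3 registers: f=3, e=2, l=3, d=1, c=2, b=2, g=2, i=3, m=1, k=2. Each listed conflict is separated.

3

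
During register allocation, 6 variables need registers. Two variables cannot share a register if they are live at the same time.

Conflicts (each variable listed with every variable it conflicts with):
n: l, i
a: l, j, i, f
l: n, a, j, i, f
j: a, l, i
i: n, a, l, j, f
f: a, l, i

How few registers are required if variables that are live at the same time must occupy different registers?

a, l, i, f all conflict with each other, so at least 4 registers are needed.
A valid assignment using 4 registers: n=3, a=3, l=2, j=4, i=1, f=4. Each listed conflict is separated.

4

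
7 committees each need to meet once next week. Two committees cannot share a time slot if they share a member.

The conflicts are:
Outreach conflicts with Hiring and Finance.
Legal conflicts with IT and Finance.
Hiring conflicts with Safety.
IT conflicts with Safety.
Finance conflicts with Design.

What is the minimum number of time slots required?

Finance and Design conflict, so at least 2 time slots are needed.
2 time slots suffice: time slot 1 → {Hiring, IT, Finance}; time slot 2 → {Outreach, Legal, Design, Safety}. No two conflicting committees share a time slot.

2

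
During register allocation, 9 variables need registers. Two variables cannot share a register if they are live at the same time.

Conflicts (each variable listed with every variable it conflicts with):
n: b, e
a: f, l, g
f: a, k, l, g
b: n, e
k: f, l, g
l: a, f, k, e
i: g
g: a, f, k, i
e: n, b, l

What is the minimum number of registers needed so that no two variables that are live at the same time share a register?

3

f, k, l are mutually in conflict, so at least 3 registers are needed.
3 registers suffice: register 1 → {n, l, g}; register 2 → {f, i, e}; register 3 → {a, b, k}. Every pair that conflicts lands in different registers.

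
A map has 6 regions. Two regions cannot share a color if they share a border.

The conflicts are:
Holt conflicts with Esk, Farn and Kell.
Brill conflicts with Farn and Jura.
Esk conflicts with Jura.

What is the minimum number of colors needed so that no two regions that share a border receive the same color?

The cycle Brill-Jura-Esk-Holt-Farn-Brill has odd length 5, so it cannot be 2-colored; at least 3 colors are needed.
3 colors suffice: color 1 → {Holt, Brill}; color 2 → {Esk, Farn, Kell}; color 3 → {Jura}. Each listed conflict is separated.

3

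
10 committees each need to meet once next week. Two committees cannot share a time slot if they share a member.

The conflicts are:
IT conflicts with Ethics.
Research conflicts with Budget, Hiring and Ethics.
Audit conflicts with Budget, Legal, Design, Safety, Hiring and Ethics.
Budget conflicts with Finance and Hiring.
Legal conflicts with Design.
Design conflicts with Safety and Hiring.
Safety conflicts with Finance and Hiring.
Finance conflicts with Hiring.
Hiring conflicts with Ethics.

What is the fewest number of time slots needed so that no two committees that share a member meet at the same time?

4

Audit, Design, Safety, Hiring all conflict with each other, so at least 4 time slots are needed.
4 time slots suffice: time slot 1 → {IT, Legal, Hiring}; time slot 2 → {Research, Audit, Finance}; time slot 3 → {Budget, Safety, Ethics}; time slot 4 → {Design}. Each listed conflict is separated.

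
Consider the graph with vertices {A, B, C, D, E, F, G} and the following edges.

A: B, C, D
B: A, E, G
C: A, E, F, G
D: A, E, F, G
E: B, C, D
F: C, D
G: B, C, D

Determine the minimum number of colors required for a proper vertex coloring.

2

A and C are adjacent, so at least 2 colors are needed.
2 colors suffice: color red → {B, C, D}; color blue → {A, E, F, G}. Every edge joins two different colors.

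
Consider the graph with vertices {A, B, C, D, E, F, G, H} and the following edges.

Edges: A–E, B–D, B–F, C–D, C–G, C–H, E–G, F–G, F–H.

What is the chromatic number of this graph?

The cycle C-D-B-F-H-C has odd length 5, so it cannot be 2-colored; at least 3 colors are needed.
3 colors suffice: A=2, B=2, C=1, D=3, E=1, F=1, G=2, H=2. Every edge joins two different colors.

3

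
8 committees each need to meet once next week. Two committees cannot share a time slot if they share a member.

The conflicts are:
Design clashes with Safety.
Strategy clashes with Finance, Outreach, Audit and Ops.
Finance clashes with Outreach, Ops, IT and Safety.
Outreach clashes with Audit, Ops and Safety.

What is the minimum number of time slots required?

4

Strategy, Finance, Outreach, Ops pairwise conflict, so at least 4 time slots are needed.
4 time slots suffice: Design=1, Strategy=3, Finance=1, Outreach=2, Audit=1, Ops=4, IT=2, Safety=3. No two conflicting committees share a time slot.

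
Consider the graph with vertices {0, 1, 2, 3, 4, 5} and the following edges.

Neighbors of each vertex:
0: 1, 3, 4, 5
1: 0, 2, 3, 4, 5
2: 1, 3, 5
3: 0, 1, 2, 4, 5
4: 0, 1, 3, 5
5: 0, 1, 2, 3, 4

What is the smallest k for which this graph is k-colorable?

0, 1, 3, 4, 5 are mutually adjacent (a clique of size 5), so at least 5 colors are needed.
One proper 5-coloring: 0=d, 1=b, 2=d, 3=a, 4=e, 5=c. Each edge has distinct colors on its endpoints.

5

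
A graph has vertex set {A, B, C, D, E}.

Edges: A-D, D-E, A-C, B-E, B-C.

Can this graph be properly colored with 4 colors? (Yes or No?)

The chromatic number is 3. The cycle B-C-A-D-E-B has odd length 5, so it cannot be 2-colored; at least 3 colors are needed.
3 colors suffice: A=1, B=3, C=2, D=2, E=1.
Since 4 ≥ 3, a proper 4-coloring certainly exists.

Yes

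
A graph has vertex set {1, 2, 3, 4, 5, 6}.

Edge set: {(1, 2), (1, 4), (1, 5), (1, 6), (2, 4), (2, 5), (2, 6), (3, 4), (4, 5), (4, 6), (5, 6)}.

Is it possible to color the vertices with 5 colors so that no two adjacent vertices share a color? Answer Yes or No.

Yes

The chromatic number is 5. 1, 2, 4, 5, 6 form a clique, so at least 5 colors are needed.
5 colors suffice: 1=green, 2=purple, 3=blue, 4=red, 5=yellow, 6=blue.
That is already a proper 5-coloring.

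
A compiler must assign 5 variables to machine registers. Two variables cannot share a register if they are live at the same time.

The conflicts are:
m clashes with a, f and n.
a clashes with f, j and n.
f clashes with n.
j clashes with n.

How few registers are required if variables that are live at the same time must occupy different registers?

4

m, a, f, n pairwise conflict, so at least 4 registers are needed.
4 registers suffice: register 1 → {n}; register 2 → {a}; register 3 → {f, j}; register 4 → {m}. No two conflicting variables share a register.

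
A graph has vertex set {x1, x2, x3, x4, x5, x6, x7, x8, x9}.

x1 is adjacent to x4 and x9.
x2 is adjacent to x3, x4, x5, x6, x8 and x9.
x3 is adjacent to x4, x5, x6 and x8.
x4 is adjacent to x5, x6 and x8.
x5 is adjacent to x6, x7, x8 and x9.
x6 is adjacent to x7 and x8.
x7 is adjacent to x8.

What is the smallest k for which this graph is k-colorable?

x2, x3, x4, x5, x6, x8 are mutually adjacent (a clique of size 6), so at least 6 colors are needed.
6 colors suffice: x1=1, x2=5, x3=6, x4=3, x5=1, x6=4, x7=3, x8=2, x9=2. Each edge has distinct colors on its endpoints.

6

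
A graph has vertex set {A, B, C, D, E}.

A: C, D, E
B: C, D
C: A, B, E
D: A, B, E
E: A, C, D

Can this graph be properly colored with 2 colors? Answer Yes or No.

A, D, E form a triangle, so at least 3 colors are needed.
So 2 colors are not enough.

No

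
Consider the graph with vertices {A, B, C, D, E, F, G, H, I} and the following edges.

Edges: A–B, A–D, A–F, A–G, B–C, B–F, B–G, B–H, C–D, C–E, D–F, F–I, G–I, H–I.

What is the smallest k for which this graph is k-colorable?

A, D, F are mutually adjacent, so at least 3 colors are needed.
3 colors suffice: color 1 → {B, D, E, I}; color 2 → {C, F, G, H}; color 3 → {A}. Each edge has distinct colors on its endpoints.

3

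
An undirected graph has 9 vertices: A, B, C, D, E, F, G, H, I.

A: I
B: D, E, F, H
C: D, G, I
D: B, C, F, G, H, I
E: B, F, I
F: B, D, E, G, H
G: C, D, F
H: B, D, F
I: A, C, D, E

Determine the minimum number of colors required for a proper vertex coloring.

B, D, F, H are mutually adjacent (a clique of size 4), so at least 4 colors are needed.
4 colors suffice: A=red, B=green, C=yellow, D=red, E=red, F=blue, G=green, H=yellow, I=blue. Every edge joins two different colors.

4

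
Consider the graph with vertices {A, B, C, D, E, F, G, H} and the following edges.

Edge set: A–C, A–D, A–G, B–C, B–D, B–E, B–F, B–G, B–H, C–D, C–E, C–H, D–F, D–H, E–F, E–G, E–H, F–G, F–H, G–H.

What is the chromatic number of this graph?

B, E, F, G, H are mutually adjacent (a clique of size 5), so at least 5 colors are needed.
5 colors suffice: color 1 → {A, H}; color 2 → {B}; color 3 → {D, G}; color 4 → {C, F}; color 5 → {E}. No two adjacent vertices share a color.

5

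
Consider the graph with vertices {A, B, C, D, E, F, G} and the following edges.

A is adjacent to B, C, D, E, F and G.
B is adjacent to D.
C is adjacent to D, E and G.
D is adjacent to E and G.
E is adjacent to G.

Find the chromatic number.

5

A, C, D, E, G are mutually adjacent (a clique of size 5), so at least 5 colors are needed.
One proper 5-coloring: A=red, B=green, C=purple, D=blue, E=yellow, F=blue, G=green. Each edge has distinct colors on its endpoints.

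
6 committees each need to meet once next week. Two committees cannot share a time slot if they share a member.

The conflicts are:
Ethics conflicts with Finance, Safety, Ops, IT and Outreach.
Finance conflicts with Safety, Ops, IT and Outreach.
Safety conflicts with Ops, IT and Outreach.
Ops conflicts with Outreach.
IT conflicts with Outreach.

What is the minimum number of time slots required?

5

Ethics, Finance, Safety, IT, Outreach pairwise conflict, so at least 5 time slots are needed.
A valid assignment using 5 time slots: Ethics=3, Finance=2, Safety=4, Ops=5, IT=5, Outreach=1. Every pair that conflicts lands in different time slots.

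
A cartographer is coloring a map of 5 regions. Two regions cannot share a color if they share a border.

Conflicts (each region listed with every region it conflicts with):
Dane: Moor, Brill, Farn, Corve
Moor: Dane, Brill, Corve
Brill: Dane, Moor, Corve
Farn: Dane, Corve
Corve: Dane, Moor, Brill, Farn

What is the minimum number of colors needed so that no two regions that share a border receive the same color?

4

Dane, Moor, Brill, Corve all conflict with each other, so at least 4 colors are needed.
4 colors suffice: Dane=2, Moor=3, Brill=4, Farn=3, Corve=1. No two conflicting regions share a color.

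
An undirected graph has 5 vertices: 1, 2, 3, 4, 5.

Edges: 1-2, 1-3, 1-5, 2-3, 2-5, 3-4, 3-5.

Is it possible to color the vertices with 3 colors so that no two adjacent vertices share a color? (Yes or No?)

No

1, 2, 3, 5 are pairwise adjacent (a clique of size 4), so at least 4 colors are needed.
So 3 colors are not enough.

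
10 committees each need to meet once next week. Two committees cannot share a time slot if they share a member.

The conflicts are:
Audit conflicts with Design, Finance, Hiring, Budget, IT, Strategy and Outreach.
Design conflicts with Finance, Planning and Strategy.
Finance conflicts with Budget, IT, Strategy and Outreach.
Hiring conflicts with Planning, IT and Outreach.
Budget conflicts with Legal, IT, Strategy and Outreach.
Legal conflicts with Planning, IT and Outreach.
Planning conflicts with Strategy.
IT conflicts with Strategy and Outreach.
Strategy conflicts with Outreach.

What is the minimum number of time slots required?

Audit, Finance, Budget, IT, Strategy, Outreach all conflict with each other, so at least 6 time slots are needed.
6 time slots suffice: time slot 1 → {Hiring, Legal, Strategy}; time slot 2 → {Design, Outreach}; time slot 3 → {Audit, Planning}; time slot 4 → {IT}; time slot 5 → {Finance}; time slot 6 → {Budget}. Each listed conflict is separated.

6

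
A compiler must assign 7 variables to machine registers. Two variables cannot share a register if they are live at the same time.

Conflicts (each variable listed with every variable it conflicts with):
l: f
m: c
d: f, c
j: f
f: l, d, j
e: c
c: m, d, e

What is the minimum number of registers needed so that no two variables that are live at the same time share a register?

2

e and c conflict, so at least 2 registers are needed.
A valid assignment using 2 registers: l=2, m=2, d=2, j=2, f=1, e=2, c=1. Each listed conflict is separated.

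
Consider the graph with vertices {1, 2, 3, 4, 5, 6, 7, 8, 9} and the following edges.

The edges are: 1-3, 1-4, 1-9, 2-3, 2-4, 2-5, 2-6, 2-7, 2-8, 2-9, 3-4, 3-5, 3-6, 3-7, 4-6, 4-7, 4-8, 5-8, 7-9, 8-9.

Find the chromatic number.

4

2, 3, 4, 6 are pairwise adjacent (a clique of size 4), so at least 4 colors are needed.
One proper 4-coloring: 1=a, 2=a, 3=c, 4=b, 5=b, 6=d, 7=d, 8=c, 9=b. No two adjacent vertices share a color.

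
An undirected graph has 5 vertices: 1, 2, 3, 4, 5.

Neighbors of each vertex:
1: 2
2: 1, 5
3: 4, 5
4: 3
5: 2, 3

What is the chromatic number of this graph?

2 and 5 are adjacent, so at least 2 colors are needed.
2 colors suffice: color a → {1, 4, 5}; color b → {2, 3}. Every edge joins two different colors.

2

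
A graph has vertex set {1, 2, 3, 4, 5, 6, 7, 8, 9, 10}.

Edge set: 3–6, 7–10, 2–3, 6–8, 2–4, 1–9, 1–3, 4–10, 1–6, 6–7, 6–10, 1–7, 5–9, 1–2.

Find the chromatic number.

1, 6, 7 are mutually adjacent, so at least 3 colors are needed.
3 colors suffice: 1=blue, 2=red, 3=green, 4=green, 5=blue, 6=red, 7=green, 8=blue, 9=red, 10=blue. No two adjacent vertices share a color.

3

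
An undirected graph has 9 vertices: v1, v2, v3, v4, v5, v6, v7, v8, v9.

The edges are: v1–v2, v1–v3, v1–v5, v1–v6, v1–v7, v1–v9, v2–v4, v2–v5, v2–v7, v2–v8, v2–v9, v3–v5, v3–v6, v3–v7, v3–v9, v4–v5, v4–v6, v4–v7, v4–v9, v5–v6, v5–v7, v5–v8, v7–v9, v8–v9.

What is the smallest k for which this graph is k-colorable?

v1, v3, v5, v6 are mutually adjacent (a clique of size 4), so at least 4 colors are needed.
One proper 4-coloring: v1=4, v2=2, v3=2, v4=4, v5=1, v6=3, v7=3, v8=3, v9=1. Each edge has distinct colors on its endpoints.

4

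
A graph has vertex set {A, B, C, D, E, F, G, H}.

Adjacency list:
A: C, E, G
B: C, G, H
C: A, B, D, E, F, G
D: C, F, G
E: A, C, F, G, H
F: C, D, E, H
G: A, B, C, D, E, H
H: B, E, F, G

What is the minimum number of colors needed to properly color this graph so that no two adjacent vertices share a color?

A, C, E, G form a clique, so at least 4 colors are needed.
4 colors suffice: color 1 → {F, G}; color 2 → {C, H}; color 3 → {B, D, E}; color 4 → {A}. Every edge joins two different colors.

4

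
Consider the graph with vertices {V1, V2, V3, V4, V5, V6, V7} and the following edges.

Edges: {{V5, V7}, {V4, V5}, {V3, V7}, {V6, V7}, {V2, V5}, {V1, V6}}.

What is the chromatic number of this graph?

V1 and V6 are adjacent, so at least 2 colors are needed.
2 colors suffice: color 1 → {V1, V2, V4, V7}; color 2 → {V3, V5, V6}. Every edge joins two different colors.

2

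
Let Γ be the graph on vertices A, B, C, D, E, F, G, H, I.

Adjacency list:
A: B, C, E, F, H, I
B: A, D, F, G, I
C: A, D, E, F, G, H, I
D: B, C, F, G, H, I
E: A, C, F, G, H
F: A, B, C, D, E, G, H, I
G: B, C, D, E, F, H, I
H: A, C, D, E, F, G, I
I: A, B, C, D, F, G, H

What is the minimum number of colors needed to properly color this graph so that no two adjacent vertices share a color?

C, D, F, G, H, I are pairwise adjacent (a clique of size 6), so at least 6 colors are needed.
One proper 6-coloring: A=3, B=2, C=4, D=6, E=5, F=1, G=3, H=2, I=5. No two adjacent vertices share a color.

6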